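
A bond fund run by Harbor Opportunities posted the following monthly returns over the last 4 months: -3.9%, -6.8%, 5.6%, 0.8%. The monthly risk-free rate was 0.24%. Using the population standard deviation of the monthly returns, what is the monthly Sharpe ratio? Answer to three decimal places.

-0.279

μ = (-3.9 − 6.8 + 5.6 + 0.8) / 4 = -4.30 / 4 = -1.0750%
Population σ = √[Σ(r − μ)² / 4] = √[88.8275 / 4] = √22.2069 = 4.7124%
Sharpe = (μ − rf) / σ = (-1.0750 − 0.24) / 4.7124 = -1.3150 / 4.7124 = -0.2791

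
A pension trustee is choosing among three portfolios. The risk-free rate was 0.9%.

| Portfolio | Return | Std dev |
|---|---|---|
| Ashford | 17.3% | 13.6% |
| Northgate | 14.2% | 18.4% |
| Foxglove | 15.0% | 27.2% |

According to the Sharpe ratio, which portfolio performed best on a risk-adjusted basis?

Ashford: Sharpe ratio = (17.3% − 0.9%) / 13.6% = 1.206
Northgate: Sharpe ratio = (14.2% − 0.9%) / 18.4% = 0.723
Foxglove: Sharpe ratio = (15.0% − 0.9%) / 27.2% = 0.518
Highest: Ashford (1.206).

Ashford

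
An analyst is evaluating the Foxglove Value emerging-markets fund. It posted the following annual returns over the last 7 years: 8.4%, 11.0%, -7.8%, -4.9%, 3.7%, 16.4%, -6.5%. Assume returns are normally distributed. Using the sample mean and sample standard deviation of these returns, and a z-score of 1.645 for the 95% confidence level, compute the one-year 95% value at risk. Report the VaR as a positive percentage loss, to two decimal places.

μ = (8.4 + 11 − 7.8 − 4.9 + 3.7 + 16.4 − 6.5) / 7 = 20.30 / 7 = 2.9000%
Σ(r − μ)² = 542.4400; sample σ = √(542.4400/6) = 9.5082%
VaR = −(μ − z·σ) = −(2.9000 − 1.645 × 9.5082) = −(-12.7410) = 12.7410%

12.74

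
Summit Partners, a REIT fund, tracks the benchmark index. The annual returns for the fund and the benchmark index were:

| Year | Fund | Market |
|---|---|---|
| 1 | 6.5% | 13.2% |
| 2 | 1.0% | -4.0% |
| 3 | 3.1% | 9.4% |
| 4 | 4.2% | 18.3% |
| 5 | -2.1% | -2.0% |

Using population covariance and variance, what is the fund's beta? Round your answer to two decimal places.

0.28

r̄p = 2.5400%,  r̄m = 6.9800%
Cov = Σ(rp − r̄p)(rm − r̄m) / 5 = 20.6708
Var(rm) = Σ(rm − r̄m)² / 5 = 74.7776
β = Cov / Var = 20.6708 / 74.7776 = 0.2764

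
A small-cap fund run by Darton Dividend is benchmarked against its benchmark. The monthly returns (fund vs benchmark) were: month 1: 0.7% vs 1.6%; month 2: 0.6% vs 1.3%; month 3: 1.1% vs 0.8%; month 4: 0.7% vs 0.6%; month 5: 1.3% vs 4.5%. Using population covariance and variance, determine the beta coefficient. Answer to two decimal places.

r̄p = 0.8800%,  r̄m = 1.7600%
Cov = Σ(rp − r̄p)(rm − r̄m) / 5 = 0.2612
Var(rm) = Σ(rm − r̄m)² / 5 = 2.0024
β = Cov / Var = 0.2612 / 2.0024 = 0.1304

0.13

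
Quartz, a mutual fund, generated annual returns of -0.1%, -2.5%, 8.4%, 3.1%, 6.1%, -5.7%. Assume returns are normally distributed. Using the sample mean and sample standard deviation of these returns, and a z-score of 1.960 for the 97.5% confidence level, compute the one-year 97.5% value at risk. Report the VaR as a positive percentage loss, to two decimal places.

μ = (-0.1 − 2.5 + 8.4 + 3.1 + 6.1 − 5.7) / 6 = 9.30 / 6 = 1.5500%
Σ(r − μ)² = (-0.1 − 1.5500)² + (-2.5 − 1.5500)² + … = 141.7150
σ = √[141.7150 / 5] = 5.3238%
VaR = −(μ − z·σ) = −(1.5500 − 1.960 × 5.3238) = −(-8.8846) = 8.8846%

8.88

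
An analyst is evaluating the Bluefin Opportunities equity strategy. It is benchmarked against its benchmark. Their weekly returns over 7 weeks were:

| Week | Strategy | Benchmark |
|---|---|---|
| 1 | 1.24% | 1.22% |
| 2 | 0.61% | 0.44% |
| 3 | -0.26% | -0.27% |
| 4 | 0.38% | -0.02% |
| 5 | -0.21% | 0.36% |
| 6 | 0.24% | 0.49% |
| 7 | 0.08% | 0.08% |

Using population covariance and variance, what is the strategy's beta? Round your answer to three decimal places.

r̄p = 0.2971%,  r̄m = 0.3286%
Cov = Σ(rp − r̄p)(rm − r̄m) / 7 = 0.1727
Var(rm) = Σ(rm − r̄m)² / 7 = 0.1965
β = Cov / Var = 0.1727 / 0.1965 = 0.8789

0.879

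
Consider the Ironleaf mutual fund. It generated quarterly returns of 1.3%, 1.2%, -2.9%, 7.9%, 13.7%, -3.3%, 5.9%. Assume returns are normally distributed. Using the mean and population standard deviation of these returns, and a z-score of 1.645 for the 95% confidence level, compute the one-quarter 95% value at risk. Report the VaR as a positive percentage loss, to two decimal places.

r̄ = (1.3 + 1.2 − 2.9 + 7.9 + 13.7 − 3.3 + 5.9) / 7 = 3.4000%
Σ(r − r̄)² = (1.3 − 3.4000)² + (1.2 − 3.4000)² + (-2.9 − 3.4000)² + … = 226.4200
σ = √[226.4200 / 7] = 5.6873%
VaR = −(r̄ − z·σ) = −(3.4000 − 1.645 × 5.6873) = −(-5.9556) = 5.9556%

5.96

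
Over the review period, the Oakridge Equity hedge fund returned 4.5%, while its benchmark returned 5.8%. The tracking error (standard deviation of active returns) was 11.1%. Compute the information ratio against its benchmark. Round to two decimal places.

IR = (Rp − Rb) / TE = (4.5% − 5.8%) / 11.1% = -1.30% / 11.1% = -0.1171

-0.12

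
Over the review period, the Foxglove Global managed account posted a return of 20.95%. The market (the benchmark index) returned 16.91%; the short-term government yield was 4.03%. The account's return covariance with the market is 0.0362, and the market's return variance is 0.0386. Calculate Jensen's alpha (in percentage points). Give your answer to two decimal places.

4.84

β = Cov / Var = 0.0362 / 0.0386 = 0.9378
E[R] = Rf + β(Rm − Rf) = 4.03% + 0.9378 × (16.91% − 4.03%) = 16.1089%
α = Rp − E[R] = 20.95% − 16.1089% = 4.8411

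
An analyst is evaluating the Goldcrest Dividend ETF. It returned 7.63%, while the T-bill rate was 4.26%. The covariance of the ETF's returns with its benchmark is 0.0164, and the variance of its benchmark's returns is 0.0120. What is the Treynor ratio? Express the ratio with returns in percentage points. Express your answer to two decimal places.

β = Cov / Var = 0.0164 / 0.0120 = 1.3667
Treynor = (Rp − Rf) / β = (7.63% − 4.26%) / 1.3667 = 3.37 / 1.3667 = 2.4658

2.47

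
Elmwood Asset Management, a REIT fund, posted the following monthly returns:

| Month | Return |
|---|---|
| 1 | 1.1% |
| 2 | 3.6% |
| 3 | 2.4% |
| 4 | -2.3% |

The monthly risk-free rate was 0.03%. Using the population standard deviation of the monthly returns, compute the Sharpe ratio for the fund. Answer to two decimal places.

μ = (1.1 + 3.6 + 2.4 − 2.3) / 4 = 1.2000%
Population std dev = √[19.4600 / 4] = 2.2057%
Sharpe = (μ − rf) / σ = (1.2000 − 0.03) / 2.2057 = 1.1700 / 2.2057 = 0.5304

0.53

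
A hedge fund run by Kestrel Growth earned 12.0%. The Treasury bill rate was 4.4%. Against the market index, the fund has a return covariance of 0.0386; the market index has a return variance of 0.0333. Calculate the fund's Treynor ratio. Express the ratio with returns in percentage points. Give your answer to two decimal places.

β = Cov / Var = 0.0386 / 0.0333 = 1.1592
Treynor = (Rp − Rf) / β = (12.0% − 4.4%) / 1.1592 = 7.60 / 1.1592 = 6.5562

6.56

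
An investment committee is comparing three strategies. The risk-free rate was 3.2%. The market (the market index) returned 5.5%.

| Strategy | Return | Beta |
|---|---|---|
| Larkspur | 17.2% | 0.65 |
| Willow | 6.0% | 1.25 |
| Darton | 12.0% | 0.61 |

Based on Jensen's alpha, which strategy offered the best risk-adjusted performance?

Larkspur

Larkspur: α = 17.2% − [3.2% + 0.65 × (5.5% − 3.2%)] = 12.505
Willow: α = 6.0% − [3.2% + 1.25 × (5.5% − 3.2%)] = -0.075
Darton: α = 12.0% − [3.2% + 0.61 × (5.5% − 3.2%)] = 7.397
Highest: Larkspur (12.505).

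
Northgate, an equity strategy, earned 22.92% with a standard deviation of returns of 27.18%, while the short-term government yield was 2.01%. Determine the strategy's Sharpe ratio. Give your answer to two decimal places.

0.77

Sharpe = (Rp − Rf) / σp = (22.92% − 2.01%) / 27.18% = 20.91% / 27.18% = 0.7693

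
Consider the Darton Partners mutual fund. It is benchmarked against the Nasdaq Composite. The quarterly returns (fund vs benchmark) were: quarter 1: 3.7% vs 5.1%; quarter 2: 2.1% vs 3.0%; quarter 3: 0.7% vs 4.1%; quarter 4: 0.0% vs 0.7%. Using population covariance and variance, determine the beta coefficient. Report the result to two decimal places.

r̄p = 1.6250%,  r̄m = 3.2250%
Cov = Σ(rp − r̄p)(rm − r̄m) / 4 = 1.7694
Var(rm) = Σ(rm − r̄m)² / 4 = 2.6769
β = Cov / Var = 1.7694 / 2.6769 = 0.6610

0.66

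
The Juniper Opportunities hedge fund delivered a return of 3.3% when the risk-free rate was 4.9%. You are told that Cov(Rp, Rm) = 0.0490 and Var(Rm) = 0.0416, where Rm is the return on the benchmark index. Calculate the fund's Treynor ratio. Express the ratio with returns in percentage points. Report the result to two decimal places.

-1.36

β = Cov / Var = 0.0490 / 0.0416 = 1.1779
Treynor = (Rp − Rf) / β = (3.3% − 4.9%) / 1.1779 = -1.60 / 1.1779 = -1.3583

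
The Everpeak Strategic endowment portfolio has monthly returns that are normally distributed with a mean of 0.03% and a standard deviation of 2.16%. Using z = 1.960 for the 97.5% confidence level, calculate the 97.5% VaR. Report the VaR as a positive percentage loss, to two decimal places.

VaR (as % loss) = −(μ − z·σ) = −(0.03% − 1.960 × 2.16%) = −(-4.2036%) = 4.2036%

4.20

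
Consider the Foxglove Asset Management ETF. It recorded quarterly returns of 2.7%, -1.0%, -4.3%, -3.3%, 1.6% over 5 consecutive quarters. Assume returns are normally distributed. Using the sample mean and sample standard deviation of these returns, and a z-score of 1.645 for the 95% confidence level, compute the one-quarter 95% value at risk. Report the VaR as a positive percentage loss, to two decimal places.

5.83

r̄ = (2.7 − 1 − 4.3 − 3.3 + 1.6) / 5 = -4.30 / 5 = -0.8600%
Σ(r − r̄)² = (2.7 − (-0.8600))² + (-1 − (-0.8600))² + (-4.3 − (-0.8600))² + … = 36.5320
σ = √[36.5320 / 4] = 3.0221%
VaR = −(r̄ − z·σ) = −(-0.8600 − 1.645 × 3.0221) = −(-5.8314) = 5.8314%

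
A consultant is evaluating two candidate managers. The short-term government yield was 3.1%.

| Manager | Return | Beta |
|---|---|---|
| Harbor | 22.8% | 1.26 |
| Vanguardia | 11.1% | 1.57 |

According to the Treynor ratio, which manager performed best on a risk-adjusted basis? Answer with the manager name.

Harbor: Treynor = (22.8% − 3.1%) / 1.26 = 15.635
Vanguardia: Treynor = (11.1% − 3.1%) / 1.57 = 5.096
Highest: Harbor (15.635).

Harbor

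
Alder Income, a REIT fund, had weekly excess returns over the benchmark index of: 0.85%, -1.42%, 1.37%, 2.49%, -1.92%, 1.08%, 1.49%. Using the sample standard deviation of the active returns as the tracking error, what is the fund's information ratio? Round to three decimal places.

0.348

r̄ = (0.85 − 1.42 + 1.37 + 2.49 − 1.92 + 1.08 + 1.49) / 7 = 0.5629%
Sample std dev = √[15.6711 / 6] = 1.6161%
IR = r̄ / tracking error = 0.5629 / 1.6161 = 0.3483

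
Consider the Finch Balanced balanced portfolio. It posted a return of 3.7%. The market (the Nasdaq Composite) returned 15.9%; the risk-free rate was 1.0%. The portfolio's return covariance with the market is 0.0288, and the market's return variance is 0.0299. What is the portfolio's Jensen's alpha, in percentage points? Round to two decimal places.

-11.65

β = Cov / Var = 0.0288 / 0.0299 = 0.9632
E[R] = Rf + β(Rm − Rf) = 1.0% + 0.9632 × (15.9% − 1.0%) = 15.3517%
α = Rp − E[R] = 3.7% − 15.3517% = -11.6517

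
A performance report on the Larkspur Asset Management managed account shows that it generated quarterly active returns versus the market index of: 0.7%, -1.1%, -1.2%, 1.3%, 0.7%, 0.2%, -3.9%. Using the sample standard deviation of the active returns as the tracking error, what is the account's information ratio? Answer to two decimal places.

Mean return r̄ = -3.30 / 7 = -0.4714%
Sample σ = √[Σ(r − r̄)² / 6] = √[19.0143 / 6] = √3.1691 = 1.7802%
IR = r̄ / tracking error = -0.4714 / 1.7802 = -0.2648

-0.26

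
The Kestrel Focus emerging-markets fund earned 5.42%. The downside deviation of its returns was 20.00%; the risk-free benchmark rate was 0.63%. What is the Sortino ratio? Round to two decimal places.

0.24

Sortino = (Rp − Rf) / σd = (5.42% − 0.63%) / 20.00% = 4.79% / 20.00% = 0.2395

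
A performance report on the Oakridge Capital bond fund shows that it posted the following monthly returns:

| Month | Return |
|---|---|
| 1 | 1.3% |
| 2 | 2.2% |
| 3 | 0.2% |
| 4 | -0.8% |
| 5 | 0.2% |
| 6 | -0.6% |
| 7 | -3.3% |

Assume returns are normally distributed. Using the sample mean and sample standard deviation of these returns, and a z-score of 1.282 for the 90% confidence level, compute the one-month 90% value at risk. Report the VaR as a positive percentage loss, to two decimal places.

r̄ = (1.3 + 2.2 + 0.2 − 0.8 + 0.2 − 0.6 − 3.3) / 7 = -0.80 / 7 = -0.1143%
Sample std dev = √[18.4086 / 6] = 1.7516%
VaR = −(r̄ − z·σ) = −(-0.1143 − 1.282 × 1.7516) = −(-2.3599) = 2.3599%

2.36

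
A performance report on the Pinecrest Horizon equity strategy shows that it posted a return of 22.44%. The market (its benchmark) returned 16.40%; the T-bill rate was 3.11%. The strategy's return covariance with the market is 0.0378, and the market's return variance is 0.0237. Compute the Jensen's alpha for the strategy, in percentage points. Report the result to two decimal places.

-1.87

β = Cov / Var = 0.0378 / 0.0237 = 1.5949
E[R] = Rf + β(Rm − Rf) = 3.11% + 1.5949 × (16.40% − 3.11%) = 24.3062%
α = Rp − E[R] = 22.44% − 24.3062% = -1.8662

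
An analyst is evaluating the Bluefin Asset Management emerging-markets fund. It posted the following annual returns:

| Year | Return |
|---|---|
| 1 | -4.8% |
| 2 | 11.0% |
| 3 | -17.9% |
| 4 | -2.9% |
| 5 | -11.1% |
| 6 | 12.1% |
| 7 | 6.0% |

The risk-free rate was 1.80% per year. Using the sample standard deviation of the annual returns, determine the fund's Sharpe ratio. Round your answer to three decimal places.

-0.255

Mean return r̄ = -7.60 / 7 = -1.0857%
Σ(r − r̄)² = 770.2286; sample σ = √(770.2286/6) = 11.3301%
Sharpe = (r̄ − rf) / σ = (-1.0857 − 1.8) / 11.3301 = -2.8857 / 11.3301 = -0.2547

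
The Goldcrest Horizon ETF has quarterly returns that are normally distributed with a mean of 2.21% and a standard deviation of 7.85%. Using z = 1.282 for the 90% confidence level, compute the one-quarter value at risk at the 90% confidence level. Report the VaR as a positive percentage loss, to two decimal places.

VaR (as % loss) = −(μ − z·σ) = −(2.21% − 1.282 × 7.85%) = −(-7.8537%) = 7.8537%

7.85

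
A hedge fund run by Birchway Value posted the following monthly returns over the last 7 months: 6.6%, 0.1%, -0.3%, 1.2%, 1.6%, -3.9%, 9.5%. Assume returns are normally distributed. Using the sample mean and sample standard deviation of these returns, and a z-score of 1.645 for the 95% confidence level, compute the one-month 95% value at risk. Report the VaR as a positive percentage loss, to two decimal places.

5.30

r̄ = (6.6 + 0.1 − 0.3 + 1.2 + 1.6 − 3.9 + 9.5) / 7 = 14.80 / 7 = 2.1143%
Sample std dev = √[121.8286 / 6] = 4.5061%
VaR = −(r̄ − z·σ) = −(2.1143 − 1.645 × 4.5061) = −(-5.2982) = 5.2982%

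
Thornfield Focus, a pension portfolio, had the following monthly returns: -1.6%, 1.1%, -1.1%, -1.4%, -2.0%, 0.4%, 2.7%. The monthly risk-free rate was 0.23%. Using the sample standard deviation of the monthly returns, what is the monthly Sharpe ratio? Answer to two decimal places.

-0.29

Mean return μ = -1.90 / 7 = -0.2714%
Sample std dev = √[17.8743 / 6] = 1.7260%
Sharpe = (μ − rf) / σ = (-0.2714 − 0.23) / 1.7260 = -0.5014 / 1.7260 = -0.2905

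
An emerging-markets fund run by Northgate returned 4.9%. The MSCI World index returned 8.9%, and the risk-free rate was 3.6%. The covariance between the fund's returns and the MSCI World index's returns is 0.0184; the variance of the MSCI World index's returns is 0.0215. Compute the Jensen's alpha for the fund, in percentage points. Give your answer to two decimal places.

β = Cov / Var = 0.0184 / 0.0215 = 0.8558
E[R] = Rf + β(Rm − Rf) = 3.6% + 0.8558 × (8.9% − 3.6%) = 8.1357%
α = Rp − E[R] = 4.9% − 8.1357% = -3.2357

-3.24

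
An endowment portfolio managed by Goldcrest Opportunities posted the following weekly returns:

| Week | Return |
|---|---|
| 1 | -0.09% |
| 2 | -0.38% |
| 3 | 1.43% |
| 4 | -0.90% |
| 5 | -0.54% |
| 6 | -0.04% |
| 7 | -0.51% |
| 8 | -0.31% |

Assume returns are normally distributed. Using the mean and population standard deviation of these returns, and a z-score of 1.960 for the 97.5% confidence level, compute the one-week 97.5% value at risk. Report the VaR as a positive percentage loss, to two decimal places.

1.45

μ = (-0.09 − 0.38 + 1.43 − 0.9 − 0.54 − 0.04 − 0.51 − 0.31) / 8 = -0.1675%
Σ(r − μ)² = 3.4324; population σ = √(3.4324/8) = 0.6550%
VaR = −(μ − z·σ) = −(-0.1675 − 1.960 × 0.6550) = −(-1.4513) = 1.4513%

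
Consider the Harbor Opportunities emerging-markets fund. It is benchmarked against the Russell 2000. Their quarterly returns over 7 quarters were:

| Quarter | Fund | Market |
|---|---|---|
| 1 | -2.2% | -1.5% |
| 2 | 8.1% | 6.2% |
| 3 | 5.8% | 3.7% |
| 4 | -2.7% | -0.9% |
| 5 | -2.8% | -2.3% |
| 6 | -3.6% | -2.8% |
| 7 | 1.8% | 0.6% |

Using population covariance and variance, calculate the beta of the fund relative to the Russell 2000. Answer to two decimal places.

1.38

r̄p = 0.6286%,  r̄m = 0.4286%
Cov = Σ(rp − r̄p)(rm − r̄m) / 7 = 13.3035
Var(rm) = Σ(rm − r̄m)² / 7 = 9.6278
β = Cov / Var = 13.3035 / 9.6278 = 1.3818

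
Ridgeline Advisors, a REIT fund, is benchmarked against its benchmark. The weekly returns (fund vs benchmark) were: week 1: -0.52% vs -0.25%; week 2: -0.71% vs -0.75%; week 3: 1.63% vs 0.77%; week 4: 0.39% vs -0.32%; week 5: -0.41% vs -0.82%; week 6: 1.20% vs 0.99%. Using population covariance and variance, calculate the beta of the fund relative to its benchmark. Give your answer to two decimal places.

1.16

r̄p = 0.2633%,  r̄m = -0.0633%
Cov = Σ(rp − r̄p)(rm − r̄m) / 6 = 0.5695
Var(rm) = Σ(rm − r̄m)² / 6 = 0.4915
β = Cov / Var = 0.5695 / 0.4915 = 1.1587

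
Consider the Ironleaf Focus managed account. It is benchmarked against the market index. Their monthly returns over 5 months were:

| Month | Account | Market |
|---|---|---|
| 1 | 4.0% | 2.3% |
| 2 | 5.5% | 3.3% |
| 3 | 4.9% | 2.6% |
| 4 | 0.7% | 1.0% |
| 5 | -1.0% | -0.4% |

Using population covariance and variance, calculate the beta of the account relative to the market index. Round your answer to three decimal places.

r̄p = 2.8200%,  r̄m = 1.7600%
Cov = Σ(rp − r̄p)(rm − r̄m) / 5 = 3.2748
Var(rm) = Σ(rm − r̄m)² / 5 = 1.7224
β = Cov / Var = 3.2748 / 1.7224 = 1.9013

1.901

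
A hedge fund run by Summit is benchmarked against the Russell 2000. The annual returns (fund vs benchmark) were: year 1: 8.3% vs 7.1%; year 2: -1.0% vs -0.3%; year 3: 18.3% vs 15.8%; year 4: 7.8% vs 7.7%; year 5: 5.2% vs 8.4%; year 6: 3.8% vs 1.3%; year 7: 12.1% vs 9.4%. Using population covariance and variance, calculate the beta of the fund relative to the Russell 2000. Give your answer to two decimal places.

r̄p = 7.7857%,  r̄m = 7.0571%
Cov = Σ(rp − r̄p)(rm − r̄m) / 7 = 26.5965
Var(rm) = Σ(rm − r̄m)² / 7 = 24.4882
β = Cov / Var = 26.5965 / 24.4882 = 1.0861

1.09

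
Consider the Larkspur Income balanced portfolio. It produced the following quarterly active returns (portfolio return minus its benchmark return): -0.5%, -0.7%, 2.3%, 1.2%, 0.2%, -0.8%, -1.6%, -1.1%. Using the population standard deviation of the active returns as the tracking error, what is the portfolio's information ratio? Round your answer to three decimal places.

Mean return r̄ = -1.00 / 8 = -0.1250%
Population σ = √[Σ(r − r̄)² / 8] = √[11.7950 / 8] = √1.4744 = 1.2142%
IR = r̄ / tracking error = -0.1250 / 1.2142 = -0.1029

-0.103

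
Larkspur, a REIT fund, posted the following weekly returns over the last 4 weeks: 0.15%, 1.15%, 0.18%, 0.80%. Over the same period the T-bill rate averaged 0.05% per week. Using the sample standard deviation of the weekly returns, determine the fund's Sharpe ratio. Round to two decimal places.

1.06

r̄ = (0.15 + 1.15 + 0.18 + 0.8) / 4 = 0.5700%
Sample std dev = √[0.7178 / 3] = 0.4891%
Sharpe = (r̄ − rf) / σ = (0.5700 − 0.05) / 0.4891 = 0.5200 / 0.4891 = 1.0632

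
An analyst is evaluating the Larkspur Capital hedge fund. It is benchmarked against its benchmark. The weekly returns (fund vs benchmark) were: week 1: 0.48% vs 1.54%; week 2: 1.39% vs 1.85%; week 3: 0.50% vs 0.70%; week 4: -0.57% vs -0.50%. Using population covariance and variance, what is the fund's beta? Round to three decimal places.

r̄p = 0.4500%,  r̄m = 0.8975%
Cov = Σ(rp − r̄p)(rm − r̄m) / 4 = 0.5826
Var(rm) = Σ(rm − r̄m)² / 4 = 0.8280
β = Cov / Var = 0.5826 / 0.8280 = 0.7036

0.704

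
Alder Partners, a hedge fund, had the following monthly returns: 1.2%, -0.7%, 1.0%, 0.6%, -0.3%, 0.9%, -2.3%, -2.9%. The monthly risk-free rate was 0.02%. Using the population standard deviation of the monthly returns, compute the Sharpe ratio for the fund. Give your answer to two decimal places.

r̄ = (1.2 − 0.7 + 1 + 0.6 − 0.3 + 0.9 − 2.3 − 2.9) / 8 = -0.3125%
Population σ = √[Σ(r − r̄)² / 8] = √[17.1088 / 8] = √2.1386 = 1.4624%
Sharpe = (r̄ − rf) / σ = (-0.3125 − 0.02) / 1.4624 = -0.3325 / 1.4624 = -0.2274

-0.23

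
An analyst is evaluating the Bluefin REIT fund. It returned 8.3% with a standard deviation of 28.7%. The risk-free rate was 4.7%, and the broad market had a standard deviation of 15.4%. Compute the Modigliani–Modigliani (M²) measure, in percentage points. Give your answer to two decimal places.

6.63

Sharpe = (Rp − Rf) / σp = (8.3% − 4.7%) / 28.7% = 0.1254
M² = Rf + Sharpe × σm = 4.7% + 0.1254 × 15.4% = 6.6312%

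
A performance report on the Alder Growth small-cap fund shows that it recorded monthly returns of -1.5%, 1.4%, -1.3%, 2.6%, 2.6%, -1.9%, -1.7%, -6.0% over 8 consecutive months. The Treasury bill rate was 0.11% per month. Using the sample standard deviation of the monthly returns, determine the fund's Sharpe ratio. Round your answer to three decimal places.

-0.291

r̄ = (-1.5 + 1.4 − 1.3 + 2.6 + 2.6 − 1.9 − 1.7 − 6) / 8 = -5.80 / 8 = -0.7250%
Σ(r − r̄)² = 57.7150; sample σ = √(57.7150/7) = 2.8714%
Sharpe = (r̄ − rf) / σ = (-0.7250 − 0.11) / 2.8714 = -0.8350 / 2.8714 = -0.2908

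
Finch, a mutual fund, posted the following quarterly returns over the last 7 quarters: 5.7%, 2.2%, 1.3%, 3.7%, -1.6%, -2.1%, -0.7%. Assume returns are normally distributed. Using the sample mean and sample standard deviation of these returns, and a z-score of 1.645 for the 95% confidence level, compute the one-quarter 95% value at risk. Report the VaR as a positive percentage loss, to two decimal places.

Mean return μ = 8.50 / 7 = 1.2143%
Sample σ = √[Σ(r − μ)² / 6] = √[49.8486 / 6] = √8.3081 = 2.8824%
VaR = −(μ − z·σ) = −(1.2143 − 1.645 × 2.8824) = −(-3.5272) = 3.5272%

3.53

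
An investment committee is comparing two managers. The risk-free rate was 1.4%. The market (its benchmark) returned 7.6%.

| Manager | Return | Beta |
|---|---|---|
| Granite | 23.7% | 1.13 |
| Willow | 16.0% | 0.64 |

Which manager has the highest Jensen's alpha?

Granite

Granite: α = 23.7% − [1.4% + 1.13 × (7.6% − 1.4%)] = 15.294
Willow: α = 16.0% − [1.4% + 0.64 × (7.6% − 1.4%)] = 10.632
Highest: Granite (15.294).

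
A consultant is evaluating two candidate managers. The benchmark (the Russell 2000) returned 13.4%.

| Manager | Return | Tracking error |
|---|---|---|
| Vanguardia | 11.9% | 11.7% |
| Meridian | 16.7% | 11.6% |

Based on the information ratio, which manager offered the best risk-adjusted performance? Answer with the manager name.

Vanguardia: IR = (11.9% − 13.4%) / 11.7% = -0.128
Meridian: IR = (16.7% − 13.4%) / 11.6% = 0.284
Highest: Meridian (0.284).

Meridian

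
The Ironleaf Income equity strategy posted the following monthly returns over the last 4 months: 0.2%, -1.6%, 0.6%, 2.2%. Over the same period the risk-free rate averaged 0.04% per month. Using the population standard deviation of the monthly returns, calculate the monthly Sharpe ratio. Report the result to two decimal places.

r̄ = (0.2 − 1.6 + 0.6 + 2.2) / 4 = 0.3500%
Σ(r − r̄)² = 7.3100; population σ = √(7.3100/4) = 1.3519%
Sharpe = (r̄ − rf) / σ = (0.3500 − 0.04) / 1.3519 = 0.3100 / 1.3519 = 0.2293

0.23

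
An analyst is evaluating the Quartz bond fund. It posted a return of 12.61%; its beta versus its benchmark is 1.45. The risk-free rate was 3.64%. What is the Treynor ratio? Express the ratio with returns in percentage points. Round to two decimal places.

Treynor = (Rp − Rf) / β = (12.61% − 3.64%) / 1.45 = 8.97 / 1.45 = 6.1862

6.19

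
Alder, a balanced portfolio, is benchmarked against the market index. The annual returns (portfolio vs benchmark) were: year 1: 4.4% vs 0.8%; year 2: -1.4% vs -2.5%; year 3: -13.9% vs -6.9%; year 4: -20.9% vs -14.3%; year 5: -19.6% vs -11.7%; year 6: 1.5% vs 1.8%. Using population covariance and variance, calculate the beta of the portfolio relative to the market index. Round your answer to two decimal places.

r̄p = -8.3167%,  r̄m = -5.4667%
Cov = Σ(rp − r̄p)(rm − r̄m) / 6 = 60.1722
Var(rm) = Σ(rm − r̄m)² / 6 = 36.6356
β = Cov / Var = 60.1722 / 36.6356 = 1.6425

1.64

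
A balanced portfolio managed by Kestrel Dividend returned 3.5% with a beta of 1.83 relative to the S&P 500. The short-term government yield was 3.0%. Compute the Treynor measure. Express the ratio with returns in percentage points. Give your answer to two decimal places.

0.27

Treynor = (Rp − Rf) / β = (3.5% − 3.0%) / 1.83 = 0.50 / 1.83 = 0.2732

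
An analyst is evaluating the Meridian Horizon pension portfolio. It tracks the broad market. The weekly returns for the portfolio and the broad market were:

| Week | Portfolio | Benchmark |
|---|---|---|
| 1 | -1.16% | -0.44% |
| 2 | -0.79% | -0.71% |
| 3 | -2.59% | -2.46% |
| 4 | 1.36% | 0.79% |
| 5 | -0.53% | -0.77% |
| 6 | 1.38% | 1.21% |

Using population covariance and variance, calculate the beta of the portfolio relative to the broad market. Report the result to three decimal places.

r̄p = -0.3883%,  r̄m = -0.3967%
Cov = Σ(rp − r̄p)(rm − r̄m) / 6 = 1.6118
Var(rm) = Σ(rm − r̄m)² / 6 = 1.4144
β = Cov / Var = 1.6118 / 1.4144 = 1.1396

1.140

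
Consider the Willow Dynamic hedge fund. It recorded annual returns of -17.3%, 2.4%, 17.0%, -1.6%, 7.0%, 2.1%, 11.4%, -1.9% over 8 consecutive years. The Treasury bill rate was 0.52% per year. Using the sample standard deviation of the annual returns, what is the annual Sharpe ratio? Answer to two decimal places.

Mean return μ = 19.10 / 8 = 2.3875%
Sample std dev = √[737.9888 / 7] = 10.2678%
Sharpe = (μ − rf) / σ = (2.3875 − 0.52) / 10.2678 = 1.8675 / 10.2678 = 0.1819

0.18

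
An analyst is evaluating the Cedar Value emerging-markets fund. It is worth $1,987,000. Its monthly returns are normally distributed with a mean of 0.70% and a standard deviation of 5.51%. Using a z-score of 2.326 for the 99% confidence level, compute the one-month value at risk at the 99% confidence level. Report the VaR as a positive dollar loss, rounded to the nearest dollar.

Return at the 99% tail: μ − z·σ = 0.70% − 2.326 × 5.51% = 0.7 − 12.81626 = -12.11626%
VaR = −(-12.11626%) × $1,987,000 = 12.11626% × $1,987,000 = $240,750

$240,750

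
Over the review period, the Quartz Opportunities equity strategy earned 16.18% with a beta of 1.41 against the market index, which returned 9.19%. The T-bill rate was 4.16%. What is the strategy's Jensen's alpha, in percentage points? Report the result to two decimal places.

4.93

CAPM expected return = Rf + β(Rm − Rf) = 4.16% + 1.41 × (9.19% − 4.16%) = 4.16 + 1.41 × 5.03 = 11.2523%
Jensen's α = Rp − E[R] = 16.18% − 11.2523% = 4.9277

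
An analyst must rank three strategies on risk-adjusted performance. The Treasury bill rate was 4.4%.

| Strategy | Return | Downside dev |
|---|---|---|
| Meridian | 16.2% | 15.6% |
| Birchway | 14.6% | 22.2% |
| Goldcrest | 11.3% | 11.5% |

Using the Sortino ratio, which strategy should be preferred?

Meridian: Sortino ratio = (16.2% − 4.4%) / 15.6% = 0.756
Birchway: Sortino ratio = (14.6% − 4.4%) / 22.2% = 0.459
Goldcrest: Sortino ratio = (11.3% − 4.4%) / 11.5% = 0.600
Highest: Meridian (0.756).

Meridian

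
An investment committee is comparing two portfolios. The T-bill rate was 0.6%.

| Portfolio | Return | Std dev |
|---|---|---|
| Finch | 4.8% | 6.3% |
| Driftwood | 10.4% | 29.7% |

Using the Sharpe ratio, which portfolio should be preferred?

Finch: Sharpe ratio = (4.8% − 0.6%) / 6.3% = 0.667
Driftwood: Sharpe ratio = (10.4% − 0.6%) / 29.7% = 0.330
Highest: Finch (0.667).

Finch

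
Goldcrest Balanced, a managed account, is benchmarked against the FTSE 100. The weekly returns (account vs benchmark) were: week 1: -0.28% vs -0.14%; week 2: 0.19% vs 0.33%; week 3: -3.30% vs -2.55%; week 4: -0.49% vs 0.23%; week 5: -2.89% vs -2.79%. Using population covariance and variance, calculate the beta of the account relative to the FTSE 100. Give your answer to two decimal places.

1.02

r̄p = -1.3540%,  r̄m = -0.9840%
Cov = Σ(rp − r̄p)(rm − r̄m) / 5 = 1.9611
Var(rm) = Σ(rm − r̄m)² / 5 = 1.9253
β = Cov / Var = 1.9611 / 1.9253 = 1.0186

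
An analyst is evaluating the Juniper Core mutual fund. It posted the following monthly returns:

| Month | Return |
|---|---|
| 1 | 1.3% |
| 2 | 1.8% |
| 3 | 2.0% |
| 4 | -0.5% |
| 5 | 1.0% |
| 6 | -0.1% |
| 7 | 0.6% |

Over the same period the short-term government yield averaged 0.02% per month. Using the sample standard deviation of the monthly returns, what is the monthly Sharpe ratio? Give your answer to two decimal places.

r̄ = (1.3 + 1.8 + 2 − 0.5 + 1 − 0.1 + 0.6) / 7 = 0.8714%
Sample σ = √[Σ(r − r̄)² / 6] = √[5.2343 / 6] = √0.8724 = 0.9340%
Sharpe = (r̄ − rf) / σ = (0.8714 − 0.02) / 0.9340 = 0.8514 / 0.9340 = 0.9116

0.91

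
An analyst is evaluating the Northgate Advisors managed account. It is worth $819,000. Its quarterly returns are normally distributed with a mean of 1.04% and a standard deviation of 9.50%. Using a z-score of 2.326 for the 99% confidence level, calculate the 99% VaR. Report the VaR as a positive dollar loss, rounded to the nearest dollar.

Return at the 99% tail: μ − z·σ = 1.04% − 2.326 × 9.50% = 1.04 − 22.0970 = -21.0570%
VaR = −(-21.0570%) × $819,000 = 21.0570% × $819,000 = $172,457

$172,457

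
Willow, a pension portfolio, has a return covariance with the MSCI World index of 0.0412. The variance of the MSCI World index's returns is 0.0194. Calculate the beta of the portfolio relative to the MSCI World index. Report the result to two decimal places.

2.12

β = Cov(Rp, Rm) / Var(Rm) = 0.0412 / 0.0194 = 2.1237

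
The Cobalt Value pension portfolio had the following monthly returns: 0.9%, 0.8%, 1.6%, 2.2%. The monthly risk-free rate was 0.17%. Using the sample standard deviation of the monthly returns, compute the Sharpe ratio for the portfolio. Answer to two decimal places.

Mean return r̄ = 5.50 / 4 = 1.3750%
Σ(r − r̄)² = 1.2875; sample σ = √(1.2875/3) = 0.6551%
Sharpe = (r̄ − rf) / σ = (1.3750 − 0.17) / 0.6551 = 1.2050 / 0.6551 = 1.8394

1.84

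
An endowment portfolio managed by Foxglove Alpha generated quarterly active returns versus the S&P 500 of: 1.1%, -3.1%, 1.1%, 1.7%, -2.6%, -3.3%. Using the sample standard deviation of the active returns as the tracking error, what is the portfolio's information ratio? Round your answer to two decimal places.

Mean return μ = -5.10 / 6 = -0.8500%
Sample std dev = √[28.2350 / 5] = 2.3763%
IR = μ / tracking error = -0.8500 / 2.3763 = -0.3577

-0.36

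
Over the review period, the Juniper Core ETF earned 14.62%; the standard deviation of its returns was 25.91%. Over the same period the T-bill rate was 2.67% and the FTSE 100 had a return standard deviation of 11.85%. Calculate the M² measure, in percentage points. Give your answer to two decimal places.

Sharpe = (Rp − Rf) / σp = (14.62% − 2.67%) / 25.91% = 0.4612
M² = Rf + Sharpe × σm = 2.67% + 0.4612 × 11.85% = 8.1352%

8.14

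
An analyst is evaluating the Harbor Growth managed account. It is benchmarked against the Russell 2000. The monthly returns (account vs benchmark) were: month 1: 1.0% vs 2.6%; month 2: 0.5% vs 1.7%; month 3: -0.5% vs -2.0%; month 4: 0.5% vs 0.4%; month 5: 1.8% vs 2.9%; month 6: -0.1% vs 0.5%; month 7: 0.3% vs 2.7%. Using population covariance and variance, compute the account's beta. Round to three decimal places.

0.333

r̄p = 0.5000%,  r̄m = 1.2571%
Cov = Σ(rp − r̄p)(rm − r̄m) / 7 = 0.8900
Var(rm) = Σ(rm − r̄m)² / 7 = 2.6710
β = Cov / Var = 0.8900 / 2.6710 = 0.3332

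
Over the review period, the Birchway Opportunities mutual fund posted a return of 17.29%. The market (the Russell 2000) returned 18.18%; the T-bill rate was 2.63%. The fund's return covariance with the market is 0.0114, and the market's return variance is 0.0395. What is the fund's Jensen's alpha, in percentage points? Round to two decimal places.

β = Cov / Var = 0.0114 / 0.0395 = 0.2886
E[R] = Rf + β(Rm − Rf) = 2.63% + 0.2886 × (18.18% − 2.63%) = 7.1177%
α = Rp − E[R] = 17.29% − 7.1177% = 10.1723

10.17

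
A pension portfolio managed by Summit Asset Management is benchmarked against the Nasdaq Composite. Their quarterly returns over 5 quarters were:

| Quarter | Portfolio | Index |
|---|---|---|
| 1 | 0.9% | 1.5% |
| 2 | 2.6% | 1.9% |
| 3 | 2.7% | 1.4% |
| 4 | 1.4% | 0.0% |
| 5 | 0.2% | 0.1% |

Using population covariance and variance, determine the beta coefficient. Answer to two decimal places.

0.81

r̄p = 1.5600%,  r̄m = 0.9800%
Cov = Σ(rp − r̄p)(rm − r̄m) / 5 = 0.4892
Var(rm) = Σ(rm − r̄m)² / 5 = 0.6056
β = Cov / Var = 0.4892 / 0.6056 = 0.8078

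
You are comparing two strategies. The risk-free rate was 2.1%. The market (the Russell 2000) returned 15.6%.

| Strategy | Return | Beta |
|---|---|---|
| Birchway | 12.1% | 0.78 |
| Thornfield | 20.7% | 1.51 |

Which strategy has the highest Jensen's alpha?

Birchway: α = 12.1% − [2.1% + 0.78 × (15.6% − 2.1%)] = -0.530
Thornfield: α = 20.7% − [2.1% + 1.51 × (15.6% − 2.1%)] = -1.785
Highest: Birchway (-0.530).

Birchway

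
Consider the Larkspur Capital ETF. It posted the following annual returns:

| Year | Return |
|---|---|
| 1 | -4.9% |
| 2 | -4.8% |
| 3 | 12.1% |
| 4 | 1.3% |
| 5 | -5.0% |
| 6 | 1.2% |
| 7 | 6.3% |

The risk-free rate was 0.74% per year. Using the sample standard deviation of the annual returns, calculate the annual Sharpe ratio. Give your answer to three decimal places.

0.022

μ = (-4.9 − 4.8 + 12.1 + 1.3 − 5 + 1.2 + 6.3) / 7 = 0.8857%
Σ(r − μ)² = (-4.9 − 0.8857)² + (-4.8 − 0.8857)² + (12.1 − 0.8857)² + … = 255.7886
sample σ = √(255.7886 / 6) = √42.6314 = 6.5293%
Sharpe = (μ − rf) / σ = (0.8857 − 0.74) / 6.5293 = 0.1457 / 6.5293 = 0.0223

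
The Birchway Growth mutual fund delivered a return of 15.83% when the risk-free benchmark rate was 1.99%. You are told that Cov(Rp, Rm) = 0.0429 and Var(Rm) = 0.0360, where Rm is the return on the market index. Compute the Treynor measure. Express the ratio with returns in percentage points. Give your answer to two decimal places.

β = Cov / Var = 0.0429 / 0.0360 = 1.1917
Treynor = (Rp − Rf) / β = (15.83% − 1.99%) / 1.1917 = 13.84 / 1.1917 = 11.6137

11.61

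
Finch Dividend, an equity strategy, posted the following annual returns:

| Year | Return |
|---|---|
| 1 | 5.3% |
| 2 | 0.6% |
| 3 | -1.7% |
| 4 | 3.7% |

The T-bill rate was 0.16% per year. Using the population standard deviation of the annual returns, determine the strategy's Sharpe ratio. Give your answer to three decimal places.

0.669

r̄ = (5.3 + 0.6 − 1.7 + 3.7) / 4 = 1.9750%
Σ(r − r̄)² = 29.4275; population σ = √(29.4275/4) = 2.7124%
Sharpe = (r̄ − rf) / σ = (1.9750 − 0.16) / 2.7124 = 1.8150 / 2.7124 = 0.6691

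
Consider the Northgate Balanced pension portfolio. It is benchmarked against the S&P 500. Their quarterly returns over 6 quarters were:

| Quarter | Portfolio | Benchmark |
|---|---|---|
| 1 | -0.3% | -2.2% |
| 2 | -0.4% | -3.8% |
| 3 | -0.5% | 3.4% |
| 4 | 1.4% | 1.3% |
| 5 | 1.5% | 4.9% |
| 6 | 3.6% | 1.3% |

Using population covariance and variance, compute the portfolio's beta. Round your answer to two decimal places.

r̄p = 0.8833%,  r̄m = 0.8167%
Cov = Σ(rp − r̄p)(rm − r̄m) / 6 = 1.6669
Var(rm) = Σ(rm − r̄m)² / 6 = 9.0381
β = Cov / Var = 1.6669 / 9.0381 = 0.1844

0.18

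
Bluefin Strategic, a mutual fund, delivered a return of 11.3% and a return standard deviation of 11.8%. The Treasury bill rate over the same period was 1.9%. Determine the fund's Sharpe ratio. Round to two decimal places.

Sharpe = (Rp − Rf) / σp = (11.3% − 1.9%) / 11.8% = 9.40% / 11.8% = 0.7966

0.80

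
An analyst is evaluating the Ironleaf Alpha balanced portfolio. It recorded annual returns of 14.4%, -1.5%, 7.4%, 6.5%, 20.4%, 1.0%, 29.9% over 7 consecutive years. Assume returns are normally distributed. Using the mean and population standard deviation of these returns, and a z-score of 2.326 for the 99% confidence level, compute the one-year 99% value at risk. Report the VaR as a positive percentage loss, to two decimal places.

Mean return r̄ = 78.10 / 7 = 11.1571%
Σ(r − r̄)² = (14.4 − 11.1571)² + (-1.5 − 11.1571)² + (7.4 − 11.1571)² + … = 746.4171
population σ = √(746.4171 / 7) = √106.6310 = 10.3262%
VaR = −(r̄ − z·σ) = −(11.1571 − 2.326 × 10.3262) = −(-12.8616) = 12.8616%

12.86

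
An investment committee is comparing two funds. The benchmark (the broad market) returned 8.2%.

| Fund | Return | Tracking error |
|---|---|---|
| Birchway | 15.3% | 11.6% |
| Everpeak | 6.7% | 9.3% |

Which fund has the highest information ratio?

Birchway: IR = (15.3% − 8.2%) / 11.6% = 0.612
Everpeak: IR = (6.7% − 8.2%) / 9.3% = -0.161
Highest: Birchway (0.612).

Birchway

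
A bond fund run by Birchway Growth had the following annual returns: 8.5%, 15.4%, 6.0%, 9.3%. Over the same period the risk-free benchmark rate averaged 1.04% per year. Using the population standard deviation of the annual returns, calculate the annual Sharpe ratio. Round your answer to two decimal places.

r̄ = (8.5 + 15.4 + 6 + 9.3) / 4 = 9.8000%
Σ(r − r̄)² = (8.5 − 9.8000)² + (15.4 − 9.8000)² + (6 − 9.8000)² + … = 47.7400
σ = √[47.7400 / 4] = 3.4547%
Sharpe = (r̄ − rf) / σ = (9.8000 − 1.04) / 3.4547 = 8.7600 / 3.4547 = 2.5357

2.54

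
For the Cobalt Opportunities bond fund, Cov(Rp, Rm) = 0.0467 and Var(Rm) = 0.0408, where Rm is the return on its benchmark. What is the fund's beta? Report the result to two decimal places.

1.14

β = Cov(Rp, Rm) / Var(Rm) = 0.0467 / 0.0408 = 1.1446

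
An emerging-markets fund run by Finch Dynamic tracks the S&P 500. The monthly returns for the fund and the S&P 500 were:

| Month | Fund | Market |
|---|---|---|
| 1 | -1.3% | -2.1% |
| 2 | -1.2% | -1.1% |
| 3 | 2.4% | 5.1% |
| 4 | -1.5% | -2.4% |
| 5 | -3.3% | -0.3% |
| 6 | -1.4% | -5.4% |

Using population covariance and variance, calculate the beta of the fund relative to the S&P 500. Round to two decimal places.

0.36

r̄p = -1.0500%,  r̄m = -1.0333%
Cov = Σ(rp − r̄p)(rm − r̄m) / 6 = 3.6550
Var(rm) = Σ(rm − r̄m)² / 6 = 10.0389
β = Cov / Var = 3.6550 / 10.0389 = 0.3641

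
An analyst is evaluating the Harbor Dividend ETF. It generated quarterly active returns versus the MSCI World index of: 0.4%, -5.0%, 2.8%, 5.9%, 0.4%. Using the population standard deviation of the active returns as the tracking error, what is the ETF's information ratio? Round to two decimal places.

μ = (0.4 − 5 + 2.8 + 5.9 + 0.4) / 5 = 0.9000%
Population std dev = √[63.9200 / 5] = 3.5755%
IR = μ / tracking error = 0.9000 / 3.5755 = 0.2517

0.25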